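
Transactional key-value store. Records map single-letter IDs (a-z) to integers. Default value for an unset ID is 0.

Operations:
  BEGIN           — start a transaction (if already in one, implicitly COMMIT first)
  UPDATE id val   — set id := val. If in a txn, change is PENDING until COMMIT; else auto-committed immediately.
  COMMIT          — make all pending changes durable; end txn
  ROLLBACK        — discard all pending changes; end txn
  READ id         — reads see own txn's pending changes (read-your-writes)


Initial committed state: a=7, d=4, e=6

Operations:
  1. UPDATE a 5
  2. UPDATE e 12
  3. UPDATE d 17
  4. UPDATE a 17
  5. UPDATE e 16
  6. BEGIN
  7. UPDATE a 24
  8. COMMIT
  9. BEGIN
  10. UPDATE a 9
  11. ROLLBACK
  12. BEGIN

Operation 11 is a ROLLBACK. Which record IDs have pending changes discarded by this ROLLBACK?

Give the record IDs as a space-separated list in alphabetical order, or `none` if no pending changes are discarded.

Initial committed: {a=7, d=4, e=6}
Op 1: UPDATE a=5 (auto-commit; committed a=5)
Op 2: UPDATE e=12 (auto-commit; committed e=12)
Op 3: UPDATE d=17 (auto-commit; committed d=17)
Op 4: UPDATE a=17 (auto-commit; committed a=17)
Op 5: UPDATE e=16 (auto-commit; committed e=16)
Op 6: BEGIN: in_txn=True, pending={}
Op 7: UPDATE a=24 (pending; pending now {a=24})
Op 8: COMMIT: merged ['a'] into committed; committed now {a=24, d=17, e=16}
Op 9: BEGIN: in_txn=True, pending={}
Op 10: UPDATE a=9 (pending; pending now {a=9})
Op 11: ROLLBACK: discarded pending ['a']; in_txn=False
Op 12: BEGIN: in_txn=True, pending={}
ROLLBACK at op 11 discards: ['a']

Answer: a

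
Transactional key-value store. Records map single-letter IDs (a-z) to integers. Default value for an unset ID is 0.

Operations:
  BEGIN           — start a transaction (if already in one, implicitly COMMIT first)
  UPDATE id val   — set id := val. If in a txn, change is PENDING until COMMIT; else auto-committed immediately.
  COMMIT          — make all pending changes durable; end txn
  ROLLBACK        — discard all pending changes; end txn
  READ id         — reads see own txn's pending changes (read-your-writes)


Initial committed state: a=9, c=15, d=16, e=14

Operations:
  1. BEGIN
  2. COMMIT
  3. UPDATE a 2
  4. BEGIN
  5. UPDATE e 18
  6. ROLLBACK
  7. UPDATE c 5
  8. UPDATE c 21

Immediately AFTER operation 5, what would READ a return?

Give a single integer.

Initial committed: {a=9, c=15, d=16, e=14}
Op 1: BEGIN: in_txn=True, pending={}
Op 2: COMMIT: merged [] into committed; committed now {a=9, c=15, d=16, e=14}
Op 3: UPDATE a=2 (auto-commit; committed a=2)
Op 4: BEGIN: in_txn=True, pending={}
Op 5: UPDATE e=18 (pending; pending now {e=18})
After op 5: visible(a) = 2 (pending={e=18}, committed={a=2, c=15, d=16, e=14})

Answer: 2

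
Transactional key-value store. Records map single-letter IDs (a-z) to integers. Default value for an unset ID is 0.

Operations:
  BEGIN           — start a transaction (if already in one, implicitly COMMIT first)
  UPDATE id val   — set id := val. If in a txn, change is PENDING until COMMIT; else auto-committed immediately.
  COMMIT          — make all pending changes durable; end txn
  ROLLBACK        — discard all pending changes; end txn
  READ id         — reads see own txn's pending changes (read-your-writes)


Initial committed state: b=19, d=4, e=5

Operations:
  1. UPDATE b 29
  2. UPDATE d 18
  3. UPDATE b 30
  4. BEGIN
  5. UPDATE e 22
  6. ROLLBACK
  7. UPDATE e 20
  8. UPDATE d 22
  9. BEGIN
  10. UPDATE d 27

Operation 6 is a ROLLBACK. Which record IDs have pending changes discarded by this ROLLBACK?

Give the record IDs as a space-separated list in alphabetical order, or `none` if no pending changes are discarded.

Initial committed: {b=19, d=4, e=5}
Op 1: UPDATE b=29 (auto-commit; committed b=29)
Op 2: UPDATE d=18 (auto-commit; committed d=18)
Op 3: UPDATE b=30 (auto-commit; committed b=30)
Op 4: BEGIN: in_txn=True, pending={}
Op 5: UPDATE e=22 (pending; pending now {e=22})
Op 6: ROLLBACK: discarded pending ['e']; in_txn=False
Op 7: UPDATE e=20 (auto-commit; committed e=20)
Op 8: UPDATE d=22 (auto-commit; committed d=22)
Op 9: BEGIN: in_txn=True, pending={}
Op 10: UPDATE d=27 (pending; pending now {d=27})
ROLLBACK at op 6 discards: ['e']

Answer: e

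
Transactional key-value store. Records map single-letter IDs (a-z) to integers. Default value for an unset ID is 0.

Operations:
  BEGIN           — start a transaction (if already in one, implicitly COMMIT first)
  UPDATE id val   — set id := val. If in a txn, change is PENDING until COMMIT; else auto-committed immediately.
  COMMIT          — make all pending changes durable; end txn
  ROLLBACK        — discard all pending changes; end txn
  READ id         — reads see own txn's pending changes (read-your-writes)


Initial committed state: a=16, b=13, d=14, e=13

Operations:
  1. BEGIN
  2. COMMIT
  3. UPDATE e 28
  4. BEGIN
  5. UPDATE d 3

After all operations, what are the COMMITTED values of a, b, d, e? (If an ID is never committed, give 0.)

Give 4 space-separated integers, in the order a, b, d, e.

Initial committed: {a=16, b=13, d=14, e=13}
Op 1: BEGIN: in_txn=True, pending={}
Op 2: COMMIT: merged [] into committed; committed now {a=16, b=13, d=14, e=13}
Op 3: UPDATE e=28 (auto-commit; committed e=28)
Op 4: BEGIN: in_txn=True, pending={}
Op 5: UPDATE d=3 (pending; pending now {d=3})
Final committed: {a=16, b=13, d=14, e=28}

Answer: 16 13 14 28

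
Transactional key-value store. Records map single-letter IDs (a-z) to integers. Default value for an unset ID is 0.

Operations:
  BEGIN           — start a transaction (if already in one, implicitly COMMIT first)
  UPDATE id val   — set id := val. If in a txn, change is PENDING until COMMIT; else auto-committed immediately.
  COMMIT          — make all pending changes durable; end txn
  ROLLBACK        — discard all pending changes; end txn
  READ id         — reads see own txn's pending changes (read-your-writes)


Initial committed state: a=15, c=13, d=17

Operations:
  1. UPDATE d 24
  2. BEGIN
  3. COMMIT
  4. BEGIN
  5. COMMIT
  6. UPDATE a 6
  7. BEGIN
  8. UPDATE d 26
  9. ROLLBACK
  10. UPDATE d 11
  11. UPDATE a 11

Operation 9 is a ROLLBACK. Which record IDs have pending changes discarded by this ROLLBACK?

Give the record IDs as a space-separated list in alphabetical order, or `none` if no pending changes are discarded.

Initial committed: {a=15, c=13, d=17}
Op 1: UPDATE d=24 (auto-commit; committed d=24)
Op 2: BEGIN: in_txn=True, pending={}
Op 3: COMMIT: merged [] into committed; committed now {a=15, c=13, d=24}
Op 4: BEGIN: in_txn=True, pending={}
Op 5: COMMIT: merged [] into committed; committed now {a=15, c=13, d=24}
Op 6: UPDATE a=6 (auto-commit; committed a=6)
Op 7: BEGIN: in_txn=True, pending={}
Op 8: UPDATE d=26 (pending; pending now {d=26})
Op 9: ROLLBACK: discarded pending ['d']; in_txn=False
Op 10: UPDATE d=11 (auto-commit; committed d=11)
Op 11: UPDATE a=11 (auto-commit; committed a=11)
ROLLBACK at op 9 discards: ['d']

Answer: d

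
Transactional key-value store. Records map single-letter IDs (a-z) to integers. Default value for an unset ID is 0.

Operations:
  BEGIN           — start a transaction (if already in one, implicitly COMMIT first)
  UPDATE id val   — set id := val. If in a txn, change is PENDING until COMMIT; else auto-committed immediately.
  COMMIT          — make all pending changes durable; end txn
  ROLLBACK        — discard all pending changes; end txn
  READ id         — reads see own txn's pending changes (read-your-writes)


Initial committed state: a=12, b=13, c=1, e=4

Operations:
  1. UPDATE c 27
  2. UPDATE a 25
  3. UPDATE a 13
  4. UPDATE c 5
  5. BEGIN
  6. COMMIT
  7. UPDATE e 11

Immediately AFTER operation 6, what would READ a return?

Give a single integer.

Answer: 13

Derivation:
Initial committed: {a=12, b=13, c=1, e=4}
Op 1: UPDATE c=27 (auto-commit; committed c=27)
Op 2: UPDATE a=25 (auto-commit; committed a=25)
Op 3: UPDATE a=13 (auto-commit; committed a=13)
Op 4: UPDATE c=5 (auto-commit; committed c=5)
Op 5: BEGIN: in_txn=True, pending={}
Op 6: COMMIT: merged [] into committed; committed now {a=13, b=13, c=5, e=4}
After op 6: visible(a) = 13 (pending={}, committed={a=13, b=13, c=5, e=4})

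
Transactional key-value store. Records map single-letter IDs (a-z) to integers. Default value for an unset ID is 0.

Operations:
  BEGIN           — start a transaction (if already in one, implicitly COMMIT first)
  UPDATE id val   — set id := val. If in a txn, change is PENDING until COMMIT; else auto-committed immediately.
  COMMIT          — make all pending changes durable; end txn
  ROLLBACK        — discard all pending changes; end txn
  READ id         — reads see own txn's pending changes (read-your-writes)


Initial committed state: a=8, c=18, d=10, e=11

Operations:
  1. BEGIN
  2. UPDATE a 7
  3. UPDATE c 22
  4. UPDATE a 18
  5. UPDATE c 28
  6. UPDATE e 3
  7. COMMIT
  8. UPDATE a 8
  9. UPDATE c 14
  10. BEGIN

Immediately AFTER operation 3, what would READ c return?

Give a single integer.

Initial committed: {a=8, c=18, d=10, e=11}
Op 1: BEGIN: in_txn=True, pending={}
Op 2: UPDATE a=7 (pending; pending now {a=7})
Op 3: UPDATE c=22 (pending; pending now {a=7, c=22})
After op 3: visible(c) = 22 (pending={a=7, c=22}, committed={a=8, c=18, d=10, e=11})

Answer: 22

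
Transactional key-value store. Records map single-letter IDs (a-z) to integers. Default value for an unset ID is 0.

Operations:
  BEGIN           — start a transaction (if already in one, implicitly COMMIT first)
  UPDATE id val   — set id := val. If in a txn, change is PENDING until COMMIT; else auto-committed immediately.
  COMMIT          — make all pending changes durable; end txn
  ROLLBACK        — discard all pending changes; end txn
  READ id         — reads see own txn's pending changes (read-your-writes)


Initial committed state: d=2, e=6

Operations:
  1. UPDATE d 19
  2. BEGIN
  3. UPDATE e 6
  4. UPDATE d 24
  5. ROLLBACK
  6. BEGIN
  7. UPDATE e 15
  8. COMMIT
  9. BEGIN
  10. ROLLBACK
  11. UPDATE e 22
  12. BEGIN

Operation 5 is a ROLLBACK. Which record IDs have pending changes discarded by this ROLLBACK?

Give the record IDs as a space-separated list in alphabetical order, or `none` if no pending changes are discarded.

Initial committed: {d=2, e=6}
Op 1: UPDATE d=19 (auto-commit; committed d=19)
Op 2: BEGIN: in_txn=True, pending={}
Op 3: UPDATE e=6 (pending; pending now {e=6})
Op 4: UPDATE d=24 (pending; pending now {d=24, e=6})
Op 5: ROLLBACK: discarded pending ['d', 'e']; in_txn=False
Op 6: BEGIN: in_txn=True, pending={}
Op 7: UPDATE e=15 (pending; pending now {e=15})
Op 8: COMMIT: merged ['e'] into committed; committed now {d=19, e=15}
Op 9: BEGIN: in_txn=True, pending={}
Op 10: ROLLBACK: discarded pending []; in_txn=False
Op 11: UPDATE e=22 (auto-commit; committed e=22)
Op 12: BEGIN: in_txn=True, pending={}
ROLLBACK at op 5 discards: ['d', 'e']

Answer: d e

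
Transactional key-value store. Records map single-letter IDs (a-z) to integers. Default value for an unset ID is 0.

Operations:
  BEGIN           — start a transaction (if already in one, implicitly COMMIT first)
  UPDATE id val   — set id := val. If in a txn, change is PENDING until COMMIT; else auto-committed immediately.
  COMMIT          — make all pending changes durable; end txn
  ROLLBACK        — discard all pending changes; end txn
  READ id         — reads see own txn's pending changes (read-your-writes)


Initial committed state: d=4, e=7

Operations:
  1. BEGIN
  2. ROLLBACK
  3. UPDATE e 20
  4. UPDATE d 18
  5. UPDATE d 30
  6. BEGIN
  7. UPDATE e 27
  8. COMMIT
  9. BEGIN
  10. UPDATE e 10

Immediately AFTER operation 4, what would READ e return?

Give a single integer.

Answer: 20

Derivation:
Initial committed: {d=4, e=7}
Op 1: BEGIN: in_txn=True, pending={}
Op 2: ROLLBACK: discarded pending []; in_txn=False
Op 3: UPDATE e=20 (auto-commit; committed e=20)
Op 4: UPDATE d=18 (auto-commit; committed d=18)
After op 4: visible(e) = 20 (pending={}, committed={d=18, e=20})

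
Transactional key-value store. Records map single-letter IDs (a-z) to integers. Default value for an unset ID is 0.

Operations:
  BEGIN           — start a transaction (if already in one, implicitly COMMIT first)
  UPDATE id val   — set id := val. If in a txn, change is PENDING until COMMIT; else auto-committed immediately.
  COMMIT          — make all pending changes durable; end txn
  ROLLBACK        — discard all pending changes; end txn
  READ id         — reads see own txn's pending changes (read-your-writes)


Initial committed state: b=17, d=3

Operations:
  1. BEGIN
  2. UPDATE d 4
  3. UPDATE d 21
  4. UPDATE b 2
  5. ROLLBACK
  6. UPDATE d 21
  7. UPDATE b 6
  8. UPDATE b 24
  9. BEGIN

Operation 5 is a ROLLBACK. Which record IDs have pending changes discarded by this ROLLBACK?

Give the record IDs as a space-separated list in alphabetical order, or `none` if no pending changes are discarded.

Initial committed: {b=17, d=3}
Op 1: BEGIN: in_txn=True, pending={}
Op 2: UPDATE d=4 (pending; pending now {d=4})
Op 3: UPDATE d=21 (pending; pending now {d=21})
Op 4: UPDATE b=2 (pending; pending now {b=2, d=21})
Op 5: ROLLBACK: discarded pending ['b', 'd']; in_txn=False
Op 6: UPDATE d=21 (auto-commit; committed d=21)
Op 7: UPDATE b=6 (auto-commit; committed b=6)
Op 8: UPDATE b=24 (auto-commit; committed b=24)
Op 9: BEGIN: in_txn=True, pending={}
ROLLBACK at op 5 discards: ['b', 'd']

Answer: b d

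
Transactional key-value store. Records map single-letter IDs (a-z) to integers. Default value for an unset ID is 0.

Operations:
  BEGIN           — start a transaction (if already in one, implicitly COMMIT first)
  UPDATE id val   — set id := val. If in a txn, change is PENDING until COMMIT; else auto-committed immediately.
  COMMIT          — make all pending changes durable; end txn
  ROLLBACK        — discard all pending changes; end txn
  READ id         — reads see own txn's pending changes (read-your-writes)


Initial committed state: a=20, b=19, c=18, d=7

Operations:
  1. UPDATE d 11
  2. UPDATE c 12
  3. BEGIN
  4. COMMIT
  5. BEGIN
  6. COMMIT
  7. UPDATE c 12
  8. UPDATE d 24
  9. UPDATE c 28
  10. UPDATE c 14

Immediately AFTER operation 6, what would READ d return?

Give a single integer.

Initial committed: {a=20, b=19, c=18, d=7}
Op 1: UPDATE d=11 (auto-commit; committed d=11)
Op 2: UPDATE c=12 (auto-commit; committed c=12)
Op 3: BEGIN: in_txn=True, pending={}
Op 4: COMMIT: merged [] into committed; committed now {a=20, b=19, c=12, d=11}
Op 5: BEGIN: in_txn=True, pending={}
Op 6: COMMIT: merged [] into committed; committed now {a=20, b=19, c=12, d=11}
After op 6: visible(d) = 11 (pending={}, committed={a=20, b=19, c=12, d=11})

Answer: 11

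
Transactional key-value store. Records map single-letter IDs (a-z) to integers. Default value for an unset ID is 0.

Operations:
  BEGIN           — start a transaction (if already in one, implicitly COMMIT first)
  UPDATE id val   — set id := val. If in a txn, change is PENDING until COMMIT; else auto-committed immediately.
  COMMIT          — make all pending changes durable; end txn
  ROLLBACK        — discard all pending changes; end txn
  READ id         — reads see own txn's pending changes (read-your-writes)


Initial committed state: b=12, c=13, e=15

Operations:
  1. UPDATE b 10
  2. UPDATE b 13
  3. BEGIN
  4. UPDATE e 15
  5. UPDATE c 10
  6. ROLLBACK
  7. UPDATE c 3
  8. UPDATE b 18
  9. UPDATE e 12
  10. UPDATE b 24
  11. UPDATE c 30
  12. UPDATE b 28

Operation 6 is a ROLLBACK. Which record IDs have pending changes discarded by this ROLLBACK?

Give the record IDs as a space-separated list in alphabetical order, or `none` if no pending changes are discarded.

Initial committed: {b=12, c=13, e=15}
Op 1: UPDATE b=10 (auto-commit; committed b=10)
Op 2: UPDATE b=13 (auto-commit; committed b=13)
Op 3: BEGIN: in_txn=True, pending={}
Op 4: UPDATE e=15 (pending; pending now {e=15})
Op 5: UPDATE c=10 (pending; pending now {c=10, e=15})
Op 6: ROLLBACK: discarded pending ['c', 'e']; in_txn=False
Op 7: UPDATE c=3 (auto-commit; committed c=3)
Op 8: UPDATE b=18 (auto-commit; committed b=18)
Op 9: UPDATE e=12 (auto-commit; committed e=12)
Op 10: UPDATE b=24 (auto-commit; committed b=24)
Op 11: UPDATE c=30 (auto-commit; committed c=30)
Op 12: UPDATE b=28 (auto-commit; committed b=28)
ROLLBACK at op 6 discards: ['c', 'e']

Answer: c e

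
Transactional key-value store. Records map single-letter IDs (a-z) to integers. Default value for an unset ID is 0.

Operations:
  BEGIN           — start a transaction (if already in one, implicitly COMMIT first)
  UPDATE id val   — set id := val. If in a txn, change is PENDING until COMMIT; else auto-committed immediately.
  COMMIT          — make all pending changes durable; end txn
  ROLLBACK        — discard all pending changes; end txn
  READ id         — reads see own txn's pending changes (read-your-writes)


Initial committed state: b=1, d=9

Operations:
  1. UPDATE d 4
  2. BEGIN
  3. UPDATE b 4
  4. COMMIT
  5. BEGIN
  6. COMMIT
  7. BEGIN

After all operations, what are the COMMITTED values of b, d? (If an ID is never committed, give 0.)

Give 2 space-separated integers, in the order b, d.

Answer: 4 4

Derivation:
Initial committed: {b=1, d=9}
Op 1: UPDATE d=4 (auto-commit; committed d=4)
Op 2: BEGIN: in_txn=True, pending={}
Op 3: UPDATE b=4 (pending; pending now {b=4})
Op 4: COMMIT: merged ['b'] into committed; committed now {b=4, d=4}
Op 5: BEGIN: in_txn=True, pending={}
Op 6: COMMIT: merged [] into committed; committed now {b=4, d=4}
Op 7: BEGIN: in_txn=True, pending={}
Final committed: {b=4, d=4}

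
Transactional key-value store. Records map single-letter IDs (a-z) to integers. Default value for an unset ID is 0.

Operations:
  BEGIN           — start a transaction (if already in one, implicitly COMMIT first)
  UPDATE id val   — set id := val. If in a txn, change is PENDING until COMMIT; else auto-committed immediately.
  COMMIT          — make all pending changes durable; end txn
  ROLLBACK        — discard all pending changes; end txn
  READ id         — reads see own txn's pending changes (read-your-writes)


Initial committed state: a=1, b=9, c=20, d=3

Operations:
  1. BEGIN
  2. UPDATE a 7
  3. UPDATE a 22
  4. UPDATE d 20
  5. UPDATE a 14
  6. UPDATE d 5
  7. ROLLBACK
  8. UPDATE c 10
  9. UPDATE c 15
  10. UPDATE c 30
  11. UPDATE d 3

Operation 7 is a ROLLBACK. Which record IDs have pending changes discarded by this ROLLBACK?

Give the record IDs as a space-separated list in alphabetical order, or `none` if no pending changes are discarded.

Initial committed: {a=1, b=9, c=20, d=3}
Op 1: BEGIN: in_txn=True, pending={}
Op 2: UPDATE a=7 (pending; pending now {a=7})
Op 3: UPDATE a=22 (pending; pending now {a=22})
Op 4: UPDATE d=20 (pending; pending now {a=22, d=20})
Op 5: UPDATE a=14 (pending; pending now {a=14, d=20})
Op 6: UPDATE d=5 (pending; pending now {a=14, d=5})
Op 7: ROLLBACK: discarded pending ['a', 'd']; in_txn=False
Op 8: UPDATE c=10 (auto-commit; committed c=10)
Op 9: UPDATE c=15 (auto-commit; committed c=15)
Op 10: UPDATE c=30 (auto-commit; committed c=30)
Op 11: UPDATE d=3 (auto-commit; committed d=3)
ROLLBACK at op 7 discards: ['a', 'd']

Answer: a d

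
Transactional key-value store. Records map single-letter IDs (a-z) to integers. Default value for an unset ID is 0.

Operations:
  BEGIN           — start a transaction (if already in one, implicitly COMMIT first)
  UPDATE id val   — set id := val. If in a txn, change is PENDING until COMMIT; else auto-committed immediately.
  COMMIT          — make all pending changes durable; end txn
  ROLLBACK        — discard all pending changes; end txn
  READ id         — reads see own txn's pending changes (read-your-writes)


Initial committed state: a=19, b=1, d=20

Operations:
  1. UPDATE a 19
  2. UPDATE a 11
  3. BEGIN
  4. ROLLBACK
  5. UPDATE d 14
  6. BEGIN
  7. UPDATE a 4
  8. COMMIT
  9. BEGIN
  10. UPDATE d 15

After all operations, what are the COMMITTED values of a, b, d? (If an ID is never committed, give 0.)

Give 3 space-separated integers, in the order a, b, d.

Initial committed: {a=19, b=1, d=20}
Op 1: UPDATE a=19 (auto-commit; committed a=19)
Op 2: UPDATE a=11 (auto-commit; committed a=11)
Op 3: BEGIN: in_txn=True, pending={}
Op 4: ROLLBACK: discarded pending []; in_txn=False
Op 5: UPDATE d=14 (auto-commit; committed d=14)
Op 6: BEGIN: in_txn=True, pending={}
Op 7: UPDATE a=4 (pending; pending now {a=4})
Op 8: COMMIT: merged ['a'] into committed; committed now {a=4, b=1, d=14}
Op 9: BEGIN: in_txn=True, pending={}
Op 10: UPDATE d=15 (pending; pending now {d=15})
Final committed: {a=4, b=1, d=14}

Answer: 4 1 14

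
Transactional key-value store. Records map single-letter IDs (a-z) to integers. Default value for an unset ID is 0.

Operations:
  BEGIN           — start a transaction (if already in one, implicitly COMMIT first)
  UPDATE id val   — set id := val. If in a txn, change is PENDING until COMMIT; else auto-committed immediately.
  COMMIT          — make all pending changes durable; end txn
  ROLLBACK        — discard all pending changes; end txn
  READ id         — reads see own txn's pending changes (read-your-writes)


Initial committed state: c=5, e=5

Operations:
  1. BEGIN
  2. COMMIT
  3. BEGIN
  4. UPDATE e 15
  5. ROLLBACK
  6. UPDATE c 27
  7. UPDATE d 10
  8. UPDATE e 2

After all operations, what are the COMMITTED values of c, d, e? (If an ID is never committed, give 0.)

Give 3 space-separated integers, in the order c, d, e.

Initial committed: {c=5, e=5}
Op 1: BEGIN: in_txn=True, pending={}
Op 2: COMMIT: merged [] into committed; committed now {c=5, e=5}
Op 3: BEGIN: in_txn=True, pending={}
Op 4: UPDATE e=15 (pending; pending now {e=15})
Op 5: ROLLBACK: discarded pending ['e']; in_txn=False
Op 6: UPDATE c=27 (auto-commit; committed c=27)
Op 7: UPDATE d=10 (auto-commit; committed d=10)
Op 8: UPDATE e=2 (auto-commit; committed e=2)
Final committed: {c=27, d=10, e=2}

Answer: 27 10 2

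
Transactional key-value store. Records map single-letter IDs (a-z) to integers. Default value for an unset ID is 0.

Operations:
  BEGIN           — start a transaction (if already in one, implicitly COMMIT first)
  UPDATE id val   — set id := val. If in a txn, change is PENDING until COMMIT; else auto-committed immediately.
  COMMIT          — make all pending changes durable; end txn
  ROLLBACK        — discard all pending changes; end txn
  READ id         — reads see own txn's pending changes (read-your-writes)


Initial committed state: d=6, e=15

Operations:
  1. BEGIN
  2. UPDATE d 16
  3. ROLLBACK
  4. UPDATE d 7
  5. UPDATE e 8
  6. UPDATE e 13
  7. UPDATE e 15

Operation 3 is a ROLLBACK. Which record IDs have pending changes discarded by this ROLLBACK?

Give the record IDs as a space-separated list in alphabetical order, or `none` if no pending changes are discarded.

Initial committed: {d=6, e=15}
Op 1: BEGIN: in_txn=True, pending={}
Op 2: UPDATE d=16 (pending; pending now {d=16})
Op 3: ROLLBACK: discarded pending ['d']; in_txn=False
Op 4: UPDATE d=7 (auto-commit; committed d=7)
Op 5: UPDATE e=8 (auto-commit; committed e=8)
Op 6: UPDATE e=13 (auto-commit; committed e=13)
Op 7: UPDATE e=15 (auto-commit; committed e=15)
ROLLBACK at op 3 discards: ['d']

Answer: d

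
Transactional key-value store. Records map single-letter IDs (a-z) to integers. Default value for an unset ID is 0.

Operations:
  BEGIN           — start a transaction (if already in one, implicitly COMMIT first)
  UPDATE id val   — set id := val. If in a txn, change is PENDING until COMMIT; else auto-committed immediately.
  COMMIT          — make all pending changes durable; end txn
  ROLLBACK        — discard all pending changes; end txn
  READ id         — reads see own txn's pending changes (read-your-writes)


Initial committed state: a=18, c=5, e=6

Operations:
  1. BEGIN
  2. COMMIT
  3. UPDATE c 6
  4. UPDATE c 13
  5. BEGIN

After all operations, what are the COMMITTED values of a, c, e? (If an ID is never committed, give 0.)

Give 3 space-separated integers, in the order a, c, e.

Initial committed: {a=18, c=5, e=6}
Op 1: BEGIN: in_txn=True, pending={}
Op 2: COMMIT: merged [] into committed; committed now {a=18, c=5, e=6}
Op 3: UPDATE c=6 (auto-commit; committed c=6)
Op 4: UPDATE c=13 (auto-commit; committed c=13)
Op 5: BEGIN: in_txn=True, pending={}
Final committed: {a=18, c=13, e=6}

Answer: 18 13 6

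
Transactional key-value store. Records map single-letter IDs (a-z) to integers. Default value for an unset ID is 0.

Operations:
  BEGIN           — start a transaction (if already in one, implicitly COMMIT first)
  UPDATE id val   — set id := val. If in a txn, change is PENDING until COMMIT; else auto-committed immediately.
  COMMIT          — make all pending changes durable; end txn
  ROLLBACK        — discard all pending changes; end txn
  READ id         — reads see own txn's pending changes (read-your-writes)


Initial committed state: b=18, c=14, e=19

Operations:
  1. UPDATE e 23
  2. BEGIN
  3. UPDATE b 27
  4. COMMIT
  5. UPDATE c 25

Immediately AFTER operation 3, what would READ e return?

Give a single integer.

Initial committed: {b=18, c=14, e=19}
Op 1: UPDATE e=23 (auto-commit; committed e=23)
Op 2: BEGIN: in_txn=True, pending={}
Op 3: UPDATE b=27 (pending; pending now {b=27})
After op 3: visible(e) = 23 (pending={b=27}, committed={b=18, c=14, e=23})

Answer: 23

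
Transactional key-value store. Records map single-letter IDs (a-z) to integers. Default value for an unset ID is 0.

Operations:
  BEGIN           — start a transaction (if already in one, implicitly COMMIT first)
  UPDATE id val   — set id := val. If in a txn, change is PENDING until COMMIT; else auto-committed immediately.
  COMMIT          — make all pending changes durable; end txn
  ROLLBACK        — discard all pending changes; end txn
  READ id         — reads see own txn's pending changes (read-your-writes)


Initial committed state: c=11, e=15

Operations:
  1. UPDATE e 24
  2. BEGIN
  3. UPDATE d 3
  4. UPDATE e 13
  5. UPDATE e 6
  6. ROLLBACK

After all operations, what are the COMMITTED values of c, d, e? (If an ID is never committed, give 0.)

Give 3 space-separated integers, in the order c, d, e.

Initial committed: {c=11, e=15}
Op 1: UPDATE e=24 (auto-commit; committed e=24)
Op 2: BEGIN: in_txn=True, pending={}
Op 3: UPDATE d=3 (pending; pending now {d=3})
Op 4: UPDATE e=13 (pending; pending now {d=3, e=13})
Op 5: UPDATE e=6 (pending; pending now {d=3, e=6})
Op 6: ROLLBACK: discarded pending ['d', 'e']; in_txn=False
Final committed: {c=11, e=24}

Answer: 11 0 24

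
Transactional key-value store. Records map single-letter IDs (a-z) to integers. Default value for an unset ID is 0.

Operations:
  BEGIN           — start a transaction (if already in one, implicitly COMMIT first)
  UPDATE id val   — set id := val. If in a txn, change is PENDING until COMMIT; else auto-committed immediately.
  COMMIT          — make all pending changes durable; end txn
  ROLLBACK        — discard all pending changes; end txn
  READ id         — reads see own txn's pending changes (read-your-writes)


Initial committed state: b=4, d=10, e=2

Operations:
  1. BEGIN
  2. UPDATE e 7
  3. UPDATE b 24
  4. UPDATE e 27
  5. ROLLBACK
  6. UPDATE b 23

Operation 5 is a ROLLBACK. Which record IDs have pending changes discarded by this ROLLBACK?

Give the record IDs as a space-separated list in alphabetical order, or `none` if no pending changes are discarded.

Answer: b e

Derivation:
Initial committed: {b=4, d=10, e=2}
Op 1: BEGIN: in_txn=True, pending={}
Op 2: UPDATE e=7 (pending; pending now {e=7})
Op 3: UPDATE b=24 (pending; pending now {b=24, e=7})
Op 4: UPDATE e=27 (pending; pending now {b=24, e=27})
Op 5: ROLLBACK: discarded pending ['b', 'e']; in_txn=False
Op 6: UPDATE b=23 (auto-commit; committed b=23)
ROLLBACK at op 5 discards: ['b', 'e']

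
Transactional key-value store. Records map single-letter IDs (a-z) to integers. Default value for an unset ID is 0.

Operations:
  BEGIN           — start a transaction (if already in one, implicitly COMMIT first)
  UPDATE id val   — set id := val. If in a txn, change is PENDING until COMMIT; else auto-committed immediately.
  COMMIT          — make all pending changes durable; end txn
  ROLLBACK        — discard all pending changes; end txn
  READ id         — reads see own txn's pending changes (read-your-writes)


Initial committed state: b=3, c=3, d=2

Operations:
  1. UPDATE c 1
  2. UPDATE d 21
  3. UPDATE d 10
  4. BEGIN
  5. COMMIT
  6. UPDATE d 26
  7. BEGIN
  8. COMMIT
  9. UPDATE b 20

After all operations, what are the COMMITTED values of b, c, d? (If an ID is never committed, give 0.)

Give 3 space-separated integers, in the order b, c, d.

Initial committed: {b=3, c=3, d=2}
Op 1: UPDATE c=1 (auto-commit; committed c=1)
Op 2: UPDATE d=21 (auto-commit; committed d=21)
Op 3: UPDATE d=10 (auto-commit; committed d=10)
Op 4: BEGIN: in_txn=True, pending={}
Op 5: COMMIT: merged [] into committed; committed now {b=3, c=1, d=10}
Op 6: UPDATE d=26 (auto-commit; committed d=26)
Op 7: BEGIN: in_txn=True, pending={}
Op 8: COMMIT: merged [] into committed; committed now {b=3, c=1, d=26}
Op 9: UPDATE b=20 (auto-commit; committed b=20)
Final committed: {b=20, c=1, d=26}

Answer: 20 1 26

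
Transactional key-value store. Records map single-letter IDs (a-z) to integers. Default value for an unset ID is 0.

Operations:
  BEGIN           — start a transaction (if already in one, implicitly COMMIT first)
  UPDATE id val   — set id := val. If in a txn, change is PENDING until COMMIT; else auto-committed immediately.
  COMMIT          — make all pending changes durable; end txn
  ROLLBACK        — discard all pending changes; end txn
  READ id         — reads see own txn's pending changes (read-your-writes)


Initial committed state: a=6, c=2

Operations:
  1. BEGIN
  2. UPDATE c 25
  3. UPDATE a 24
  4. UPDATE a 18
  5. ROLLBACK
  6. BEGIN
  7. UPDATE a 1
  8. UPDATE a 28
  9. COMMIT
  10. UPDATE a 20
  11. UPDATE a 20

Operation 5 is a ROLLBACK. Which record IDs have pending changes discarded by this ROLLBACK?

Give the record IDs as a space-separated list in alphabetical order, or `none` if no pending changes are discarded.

Initial committed: {a=6, c=2}
Op 1: BEGIN: in_txn=True, pending={}
Op 2: UPDATE c=25 (pending; pending now {c=25})
Op 3: UPDATE a=24 (pending; pending now {a=24, c=25})
Op 4: UPDATE a=18 (pending; pending now {a=18, c=25})
Op 5: ROLLBACK: discarded pending ['a', 'c']; in_txn=False
Op 6: BEGIN: in_txn=True, pending={}
Op 7: UPDATE a=1 (pending; pending now {a=1})
Op 8: UPDATE a=28 (pending; pending now {a=28})
Op 9: COMMIT: merged ['a'] into committed; committed now {a=28, c=2}
Op 10: UPDATE a=20 (auto-commit; committed a=20)
Op 11: UPDATE a=20 (auto-commit; committed a=20)
ROLLBACK at op 5 discards: ['a', 'c']

Answer: a c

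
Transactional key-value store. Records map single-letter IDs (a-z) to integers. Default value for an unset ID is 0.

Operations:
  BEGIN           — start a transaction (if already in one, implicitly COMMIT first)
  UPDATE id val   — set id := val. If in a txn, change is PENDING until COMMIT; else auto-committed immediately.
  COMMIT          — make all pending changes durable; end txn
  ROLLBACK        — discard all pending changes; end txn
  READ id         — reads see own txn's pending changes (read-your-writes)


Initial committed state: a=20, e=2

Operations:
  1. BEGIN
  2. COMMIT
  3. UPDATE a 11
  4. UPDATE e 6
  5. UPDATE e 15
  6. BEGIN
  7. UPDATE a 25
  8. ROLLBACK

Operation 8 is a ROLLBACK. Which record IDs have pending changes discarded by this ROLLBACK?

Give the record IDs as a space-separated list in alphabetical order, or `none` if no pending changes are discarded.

Answer: a

Derivation:
Initial committed: {a=20, e=2}
Op 1: BEGIN: in_txn=True, pending={}
Op 2: COMMIT: merged [] into committed; committed now {a=20, e=2}
Op 3: UPDATE a=11 (auto-commit; committed a=11)
Op 4: UPDATE e=6 (auto-commit; committed e=6)
Op 5: UPDATE e=15 (auto-commit; committed e=15)
Op 6: BEGIN: in_txn=True, pending={}
Op 7: UPDATE a=25 (pending; pending now {a=25})
Op 8: ROLLBACK: discarded pending ['a']; in_txn=False
ROLLBACK at op 8 discards: ['a']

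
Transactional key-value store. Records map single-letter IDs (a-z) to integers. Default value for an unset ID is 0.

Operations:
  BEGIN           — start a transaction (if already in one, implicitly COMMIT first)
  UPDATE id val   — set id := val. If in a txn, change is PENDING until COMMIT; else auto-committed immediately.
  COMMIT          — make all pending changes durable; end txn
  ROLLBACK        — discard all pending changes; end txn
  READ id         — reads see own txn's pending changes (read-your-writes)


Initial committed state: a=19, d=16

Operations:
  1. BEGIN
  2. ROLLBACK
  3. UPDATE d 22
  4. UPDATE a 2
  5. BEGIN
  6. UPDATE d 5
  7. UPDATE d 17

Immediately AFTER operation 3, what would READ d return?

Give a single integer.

Initial committed: {a=19, d=16}
Op 1: BEGIN: in_txn=True, pending={}
Op 2: ROLLBACK: discarded pending []; in_txn=False
Op 3: UPDATE d=22 (auto-commit; committed d=22)
After op 3: visible(d) = 22 (pending={}, committed={a=19, d=22})

Answer: 22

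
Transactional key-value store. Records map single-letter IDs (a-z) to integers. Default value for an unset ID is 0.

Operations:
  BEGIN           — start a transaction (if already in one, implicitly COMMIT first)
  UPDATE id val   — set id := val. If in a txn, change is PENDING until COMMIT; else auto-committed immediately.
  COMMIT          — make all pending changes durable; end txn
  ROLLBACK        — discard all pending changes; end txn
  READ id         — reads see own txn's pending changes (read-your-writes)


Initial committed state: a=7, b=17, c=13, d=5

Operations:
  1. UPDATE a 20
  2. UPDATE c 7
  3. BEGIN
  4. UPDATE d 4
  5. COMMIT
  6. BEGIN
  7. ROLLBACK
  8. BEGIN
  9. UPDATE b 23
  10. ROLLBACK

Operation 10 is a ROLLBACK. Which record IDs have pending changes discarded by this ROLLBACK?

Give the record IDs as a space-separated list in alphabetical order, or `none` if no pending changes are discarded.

Answer: b

Derivation:
Initial committed: {a=7, b=17, c=13, d=5}
Op 1: UPDATE a=20 (auto-commit; committed a=20)
Op 2: UPDATE c=7 (auto-commit; committed c=7)
Op 3: BEGIN: in_txn=True, pending={}
Op 4: UPDATE d=4 (pending; pending now {d=4})
Op 5: COMMIT: merged ['d'] into committed; committed now {a=20, b=17, c=7, d=4}
Op 6: BEGIN: in_txn=True, pending={}
Op 7: ROLLBACK: discarded pending []; in_txn=False
Op 8: BEGIN: in_txn=True, pending={}
Op 9: UPDATE b=23 (pending; pending now {b=23})
Op 10: ROLLBACK: discarded pending ['b']; in_txn=False
ROLLBACK at op 10 discards: ['b']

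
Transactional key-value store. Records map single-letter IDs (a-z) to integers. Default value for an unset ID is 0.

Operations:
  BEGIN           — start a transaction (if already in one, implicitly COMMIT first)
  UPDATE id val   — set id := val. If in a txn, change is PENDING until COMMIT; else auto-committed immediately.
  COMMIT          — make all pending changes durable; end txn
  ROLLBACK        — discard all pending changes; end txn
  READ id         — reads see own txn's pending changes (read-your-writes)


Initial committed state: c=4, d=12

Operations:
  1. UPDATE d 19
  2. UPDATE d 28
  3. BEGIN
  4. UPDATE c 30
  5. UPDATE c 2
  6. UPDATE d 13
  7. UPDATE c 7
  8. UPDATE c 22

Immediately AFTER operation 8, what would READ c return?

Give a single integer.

Initial committed: {c=4, d=12}
Op 1: UPDATE d=19 (auto-commit; committed d=19)
Op 2: UPDATE d=28 (auto-commit; committed d=28)
Op 3: BEGIN: in_txn=True, pending={}
Op 4: UPDATE c=30 (pending; pending now {c=30})
Op 5: UPDATE c=2 (pending; pending now {c=2})
Op 6: UPDATE d=13 (pending; pending now {c=2, d=13})
Op 7: UPDATE c=7 (pending; pending now {c=7, d=13})
Op 8: UPDATE c=22 (pending; pending now {c=22, d=13})
After op 8: visible(c) = 22 (pending={c=22, d=13}, committed={c=4, d=28})

Answer: 22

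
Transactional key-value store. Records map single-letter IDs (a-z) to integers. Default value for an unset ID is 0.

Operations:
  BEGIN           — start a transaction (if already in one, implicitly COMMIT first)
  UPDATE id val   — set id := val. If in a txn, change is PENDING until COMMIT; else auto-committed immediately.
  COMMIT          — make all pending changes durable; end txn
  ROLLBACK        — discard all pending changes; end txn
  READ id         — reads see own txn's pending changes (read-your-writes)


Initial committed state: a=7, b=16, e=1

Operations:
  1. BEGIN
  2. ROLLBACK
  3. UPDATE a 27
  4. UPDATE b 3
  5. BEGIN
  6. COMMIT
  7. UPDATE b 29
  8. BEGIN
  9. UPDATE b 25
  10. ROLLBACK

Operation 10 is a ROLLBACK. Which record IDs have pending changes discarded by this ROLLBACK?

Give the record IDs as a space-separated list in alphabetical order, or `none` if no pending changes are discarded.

Initial committed: {a=7, b=16, e=1}
Op 1: BEGIN: in_txn=True, pending={}
Op 2: ROLLBACK: discarded pending []; in_txn=False
Op 3: UPDATE a=27 (auto-commit; committed a=27)
Op 4: UPDATE b=3 (auto-commit; committed b=3)
Op 5: BEGIN: in_txn=True, pending={}
Op 6: COMMIT: merged [] into committed; committed now {a=27, b=3, e=1}
Op 7: UPDATE b=29 (auto-commit; committed b=29)
Op 8: BEGIN: in_txn=True, pending={}
Op 9: UPDATE b=25 (pending; pending now {b=25})
Op 10: ROLLBACK: discarded pending ['b']; in_txn=False
ROLLBACK at op 10 discards: ['b']

Answer: b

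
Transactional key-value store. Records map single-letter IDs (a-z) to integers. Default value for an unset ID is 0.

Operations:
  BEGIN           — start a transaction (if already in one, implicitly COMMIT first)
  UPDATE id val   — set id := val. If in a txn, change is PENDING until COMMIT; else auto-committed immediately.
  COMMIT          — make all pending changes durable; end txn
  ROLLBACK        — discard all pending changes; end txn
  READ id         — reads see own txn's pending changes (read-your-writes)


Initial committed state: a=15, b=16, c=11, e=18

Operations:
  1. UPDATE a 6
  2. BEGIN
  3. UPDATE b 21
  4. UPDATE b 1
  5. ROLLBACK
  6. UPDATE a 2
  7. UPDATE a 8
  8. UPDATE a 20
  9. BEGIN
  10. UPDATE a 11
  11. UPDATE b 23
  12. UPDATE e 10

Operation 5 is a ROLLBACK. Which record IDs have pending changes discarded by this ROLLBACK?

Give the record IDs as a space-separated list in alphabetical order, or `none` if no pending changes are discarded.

Answer: b

Derivation:
Initial committed: {a=15, b=16, c=11, e=18}
Op 1: UPDATE a=6 (auto-commit; committed a=6)
Op 2: BEGIN: in_txn=True, pending={}
Op 3: UPDATE b=21 (pending; pending now {b=21})
Op 4: UPDATE b=1 (pending; pending now {b=1})
Op 5: ROLLBACK: discarded pending ['b']; in_txn=False
Op 6: UPDATE a=2 (auto-commit; committed a=2)
Op 7: UPDATE a=8 (auto-commit; committed a=8)
Op 8: UPDATE a=20 (auto-commit; committed a=20)
Op 9: BEGIN: in_txn=True, pending={}
Op 10: UPDATE a=11 (pending; pending now {a=11})
Op 11: UPDATE b=23 (pending; pending now {a=11, b=23})
Op 12: UPDATE e=10 (pending; pending now {a=11, b=23, e=10})
ROLLBACK at op 5 discards: ['b']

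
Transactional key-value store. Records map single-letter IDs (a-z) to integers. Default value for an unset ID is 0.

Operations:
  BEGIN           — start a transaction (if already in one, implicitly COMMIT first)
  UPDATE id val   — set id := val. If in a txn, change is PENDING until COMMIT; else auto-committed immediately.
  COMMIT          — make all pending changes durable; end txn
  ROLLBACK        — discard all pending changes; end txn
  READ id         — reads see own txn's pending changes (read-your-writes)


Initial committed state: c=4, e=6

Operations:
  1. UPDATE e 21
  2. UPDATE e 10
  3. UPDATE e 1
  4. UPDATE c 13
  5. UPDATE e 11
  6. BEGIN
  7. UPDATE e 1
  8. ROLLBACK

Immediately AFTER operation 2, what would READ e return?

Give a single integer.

Answer: 10

Derivation:
Initial committed: {c=4, e=6}
Op 1: UPDATE e=21 (auto-commit; committed e=21)
Op 2: UPDATE e=10 (auto-commit; committed e=10)
After op 2: visible(e) = 10 (pending={}, committed={c=4, e=10})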